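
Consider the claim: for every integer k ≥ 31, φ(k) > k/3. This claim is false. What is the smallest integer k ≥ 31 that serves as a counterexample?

k = 36

The first 5 eligible values, up to k = 35, all satisfy the conclusion.
k = 36: φ(36) = 12 and 36/3 = 12, so φ(36) ≤ 36/3.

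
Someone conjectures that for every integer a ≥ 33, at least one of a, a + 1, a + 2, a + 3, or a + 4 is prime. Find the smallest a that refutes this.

The first 15 eligible values, up to a = 47, all satisfy the conclusion.
a = 48: 48 = 2 × 24; 49 = 7 × 7; 50 = 2 × 25; 51 = 3 × 17; 52 = 2 × 26 — all composite.
So a = 48 is the smallest counterexample.

a = 48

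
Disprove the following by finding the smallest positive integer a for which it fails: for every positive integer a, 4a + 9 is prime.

Check each positive integer a in order until 4a + 9 is not prime.
a = 1: 4a + 9 = 13, prime.
a = 2: 4a + 9 = 17, prime.
a = 3: 4a + 9 = 21 = 3 × 7, composite.
Thus a = 3 disproves the claim, and no smaller a works.

a = 3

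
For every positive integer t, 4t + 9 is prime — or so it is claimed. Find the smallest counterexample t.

We need the least positive integer t for which 4t + 9 is not prime.
For t = 1, 2 the conclusion holds.
t = 3: 4t + 9 = 21 = 3 × 7, composite.

t = 3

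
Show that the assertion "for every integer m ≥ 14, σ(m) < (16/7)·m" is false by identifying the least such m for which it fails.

m = 24

We need the least integer m ≥ 14 for which the claim fails.
For m = 14, 15, 16, 17, 18, 19, 20, 21, 22, 23 the conclusion holds.
m = 24: σ(24) = 60; 60 ≥ 384/7.
Thus m = 24 disproves the claim, and no smaller m works.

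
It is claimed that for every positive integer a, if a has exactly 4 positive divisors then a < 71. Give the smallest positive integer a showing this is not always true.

a = 74

A counterexample is any positive integer a such that a has exactly 4 positive divisors but the claim fails; we check each in order.
For a = 6, 8, 10, 14, …, 62, 65, 69 the conclusion holds.
a = 74: τ(74) = 4; 74 ≥ 71.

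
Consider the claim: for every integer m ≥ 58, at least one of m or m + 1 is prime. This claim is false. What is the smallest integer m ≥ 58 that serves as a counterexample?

Check each integer m ≥ 58 in order until m, m + 1 are both composite.
The first 4 eligible values, up to m = 61, all satisfy the conclusion.
m = 62: 62 = 2 × 31; 63 = 3 × 21 — both composite.
Hence m = 62 is a counterexample.

m = 62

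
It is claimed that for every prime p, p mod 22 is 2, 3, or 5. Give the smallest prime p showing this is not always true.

A counterexample is any prime p such that the claim fails; we check each in order.
For p = 2, 3, 5 the conclusion holds.
p = 7: 7 mod 22 = 7 — not in {2, 3, 5}.
So p = 7 is the smallest counterexample.

p = 7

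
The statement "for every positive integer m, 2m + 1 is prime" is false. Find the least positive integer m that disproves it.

Check each positive integer m in order until 2m + 1 is not prime.
m = 1: 2m + 1 = 3, prime.
m = 2: 2m + 1 = 5, prime.
m = 3: 2m + 1 = 7, prime.
m = 4: 2m + 1 = 9 = 3 × 3, composite.

m = 4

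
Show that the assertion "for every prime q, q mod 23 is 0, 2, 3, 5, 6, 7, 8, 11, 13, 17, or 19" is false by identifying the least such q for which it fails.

We need the least prime q for which the claim fails.
For q = 2, 3, 5, 7, …, 23, 29, 31 the conclusion holds.
q = 37: 37 mod 23 = 14 — not in {0, 2, 3, 5, 6, 7, 8, 11, 13, 17, 19}.
So q = 37 is the smallest counterexample.

q = 37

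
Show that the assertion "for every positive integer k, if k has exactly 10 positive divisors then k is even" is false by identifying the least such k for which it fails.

A counterexample is any positive integer k such that k has exactly 10 positive divisors but k is odd; we check each in order.
For k = 48, 80, 112, 162, 176, 208, 272, 304, 368 the conclusion holds.
k = 405: divisors of 405: 10 divisors; 405 is odd.
Hence k = 405 is a counterexample.

k = 405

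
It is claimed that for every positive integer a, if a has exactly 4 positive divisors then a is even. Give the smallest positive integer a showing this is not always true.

a = 15

We need the least positive integer a for which a has exactly 4 positive divisors but a is odd.
For a = 6, 8, 10, 14 the conclusion holds.
a = 15: divisors of 15: 1, 3, 5, 15; 15 is odd.
Thus a = 15 disproves the claim, and no smaller a works.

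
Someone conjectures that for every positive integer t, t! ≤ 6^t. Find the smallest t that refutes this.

t = 14

Check each positive integer t in order until t! > 6^t.
The first 13 eligible values, up to t = 13, all satisfy the conclusion.
t = 14: t! = 87178291200 and 6^t = 78364164096, so 87178291200 > 78364164096.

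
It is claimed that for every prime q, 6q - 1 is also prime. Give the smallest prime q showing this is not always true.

q = 11

The first 4 eligible values, up to q = 7, all satisfy the conclusion.
q = 11: 6q - 1 = 65 = 5 × 13, not prime.
Thus q = 11 disproves the claim, and no smaller q works.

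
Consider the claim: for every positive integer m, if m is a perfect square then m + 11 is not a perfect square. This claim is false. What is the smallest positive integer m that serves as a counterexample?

m = 25

We need the least positive integer m for which m is a perfect square but m + 11 is a perfect square.
The first 4 eligible values, up to m = 16, all satisfy the conclusion.
m = 25: 25 = 5² and 25 + 11 = 36 = 6².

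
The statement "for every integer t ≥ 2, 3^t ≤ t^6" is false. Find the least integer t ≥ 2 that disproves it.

t = 15

A counterexample is any integer t ≥ 2 such that 3^t > t^6; we check each in order.
The first 13 eligible values, up to t = 14, all satisfy the conclusion.
t = 15: 3^t = 14348907 and t^6 = 11390625, so 14348907 > 11390625.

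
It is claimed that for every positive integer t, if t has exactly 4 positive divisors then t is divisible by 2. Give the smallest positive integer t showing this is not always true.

t = 15

A counterexample is any positive integer t such that t has exactly 4 positive divisors but t is not divisible by 2; we check each in order.
For t = 6, 8, 10, 14 the conclusion holds.
t = 15: τ(15) = 4; 15 mod 2 = 1.
Hence t = 15 is a counterexample.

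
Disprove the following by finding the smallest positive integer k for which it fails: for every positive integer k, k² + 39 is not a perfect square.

We need the least positive integer k for which k² + 39 is a perfect square.
k = 1: 1² + 39 = 40, not a perfect square.
k = 2: 2² + 39 = 43, not a perfect square.
k = 3: 3² + 39 = 48, not a perfect square.
k = 4: 4² + 39 = 55, not a perfect square.
k = 5: 5² + 39 = 64 = 8², a perfect square.
Hence k = 5 is a counterexample.

k = 5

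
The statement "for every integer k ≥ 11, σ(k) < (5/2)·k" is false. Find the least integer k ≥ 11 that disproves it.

k = 24

A counterexample is any integer k ≥ 11 such that the claim fails; we check each in order.
For k = 11, 12, 13, 14, …, 21, 22, 23 the conclusion holds.
k = 24: σ(24) = 60; 60 ≥ 60.
Thus k = 24 disproves the claim, and no smaller k works.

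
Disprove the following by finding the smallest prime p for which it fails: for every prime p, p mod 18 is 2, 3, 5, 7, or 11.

Check each prime p in order until the claim fails.
For p = 2, 3, 5, 7, 11 the conclusion holds.
p = 13: 13 mod 18 = 13 — not in {2, 3, 5, 7, 11}.
So p = 13 is the smallest counterexample.

p = 13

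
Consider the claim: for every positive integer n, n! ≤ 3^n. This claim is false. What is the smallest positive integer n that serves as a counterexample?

n = 7

A counterexample is any positive integer n such that n! > 3^n; we check each in order.
n = 1: n! = 1 and 3^n = 3, so 1 ≤ 3.
n = 2: n! = 2 and 3^n = 9, so 2 ≤ 9.
n = 3: n! = 6 and 3^n = 27, so 6 ≤ 27.
n = 4: n! = 24 and 3^n = 81, so 24 ≤ 81.
n = 5: n! = 120 and 3^n = 243, so 120 ≤ 243.
n = 6: n! = 720 and 3^n = 729, so 720 ≤ 729.
n = 7: n! = 5040 and 3^n = 2187, so 5040 > 2187.
Hence n = 7 is a counterexample.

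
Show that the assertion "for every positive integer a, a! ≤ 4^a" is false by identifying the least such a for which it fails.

a = 9

A counterexample is any positive integer a such that a! > 4^a; we check each in order.
For a = 1, 2, 3, 4, 5, 6, 7, 8 the conclusion holds.
a = 9: a! = 362880 and 4^a = 262144, so 362880 > 262144.
So a = 9 is the smallest counterexample.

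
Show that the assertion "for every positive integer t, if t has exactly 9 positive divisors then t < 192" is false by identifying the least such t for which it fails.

A counterexample is any positive integer t such that t has exactly 9 positive divisors but the claim fails; we check each in order.
t = 36: τ(36) = 9; 36 < 192.
t = 100: τ(100) = 9; 100 < 192.
t = 196: τ(196) = 9; 196 ≥ 192.
So t = 196 is the smallest counterexample.

t = 196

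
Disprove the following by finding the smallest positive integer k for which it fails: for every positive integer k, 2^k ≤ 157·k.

For k = 1, 2, 3, 4, 5, 6, 7, 8, 9, 10 the conclusion holds.
k = 11: 2^k = 2048 and 157·k = 1727, so 2048 > 1727.
So k = 11 is the smallest counterexample.

k = 11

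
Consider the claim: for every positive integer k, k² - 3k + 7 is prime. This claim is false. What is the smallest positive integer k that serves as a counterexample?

A counterexample is any positive integer k such that k² - 3k + 7 is not prime; we check each in order.
For k = 1, 2, 3, 4, 5 the conclusion holds.
k = 6: k² - 3k + 7 = 25 = 5 × 5, composite.
Thus k = 6 disproves the claim, and no smaller k works.

k = 6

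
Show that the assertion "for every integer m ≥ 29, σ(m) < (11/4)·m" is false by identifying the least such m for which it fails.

For m = 29, 30, 31, 32, …, 57, 58, 59 the conclusion holds.
m = 60: σ(60) = 168; 168 ≥ 165.

m = 60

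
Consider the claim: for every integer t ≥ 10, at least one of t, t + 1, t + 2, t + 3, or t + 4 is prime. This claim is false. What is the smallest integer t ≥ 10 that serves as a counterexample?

t = 24

For t = 10, 11, 12, 13, …, 21, 22, 23 the conclusion holds.
t = 24: 24 = 2 × 12; 25 = 5 × 5; 26 = 2 × 13; 27 = 3 × 9; 28 = 2 × 14 — all composite.
Thus t = 24 disproves the claim, and no smaller t works.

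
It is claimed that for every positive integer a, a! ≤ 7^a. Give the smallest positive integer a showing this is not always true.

a = 17

For a = 1, 2, 3, 4, …, 14, 15, 16 the conclusion holds.
a = 17: a! = 355687428096000 and 7^a = 232630513987207, so 355687428096000 > 232630513987207.
So a = 17 is the smallest counterexample.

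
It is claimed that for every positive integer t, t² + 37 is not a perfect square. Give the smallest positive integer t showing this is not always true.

t = 18

For t = 1, 2, 3, 4, …, 15, 16, 17 the conclusion holds.
t = 18: 18² + 37 = 361 = 19², a perfect square.
So t = 18 is the smallest counterexample.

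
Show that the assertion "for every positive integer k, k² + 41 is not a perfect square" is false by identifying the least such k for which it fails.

We need the least positive integer k for which k² + 41 is a perfect square.
For k = 1, 2, 3, 4, …, 17, 18, 19 the conclusion holds.
k = 20: 20² + 41 = 441 = 21², a perfect square.

k = 20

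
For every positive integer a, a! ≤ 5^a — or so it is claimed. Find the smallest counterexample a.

a = 12

Check each positive integer a in order until a! > 5^a.
For a = 1, 2, 3, 4, …, 9, 10, 11 the conclusion holds.
a = 12: a! = 479001600 and 5^a = 244140625, so 479001600 > 244140625.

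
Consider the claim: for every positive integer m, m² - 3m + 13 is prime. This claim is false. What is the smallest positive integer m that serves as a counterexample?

A counterexample is any positive integer m such that m² - 3m + 13 is not prime; we check each in order.
For m = 1, 2, 3, 4, …, 9, 10, 11 the conclusion holds.
m = 12: m² - 3m + 13 = 121 = 11 × 11, composite.

m = 12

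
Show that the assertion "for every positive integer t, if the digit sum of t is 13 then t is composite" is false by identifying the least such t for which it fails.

Check each positive integer t in order until the digit sum of t is 13 but t is prime.
For t = 49, 58 the conclusion holds.
t = 67: digit sum 13; 67 is prime, not composite.
So t = 67 is the smallest counterexample.

t = 67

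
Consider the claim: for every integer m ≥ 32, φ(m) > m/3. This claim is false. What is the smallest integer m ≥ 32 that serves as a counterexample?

m = 36

A counterexample is any integer m ≥ 32 such that the claim fails; we check each in order.
The first 4 eligible values, up to m = 35, all satisfy the conclusion.
m = 36: φ(36) = 12 and 36/3 = 12, so φ(36) ≤ 36/3.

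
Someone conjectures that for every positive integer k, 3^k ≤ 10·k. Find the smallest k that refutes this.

k = 1: 3^k = 3 and 10·k = 10, so 3 ≤ 10.
k = 2: 3^k = 9 and 10·k = 20, so 9 ≤ 20.
k = 3: 3^k = 27 and 10·k = 30, so 27 ≤ 30.
k = 4: 3^k = 81 and 10·k = 40, so 81 > 40.
So k = 4 is the smallest counterexample.

k = 4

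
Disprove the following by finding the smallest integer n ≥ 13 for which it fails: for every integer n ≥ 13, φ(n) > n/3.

We need the least integer n ≥ 13 for which the claim fails.
The first 5 eligible values, up to n = 17, all satisfy the conclusion.
n = 18: φ(18) = 6 and 18/3 = 6, so φ(18) ≤ 18/3.

n = 18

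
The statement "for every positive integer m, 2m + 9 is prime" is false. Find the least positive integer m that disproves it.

A counterexample is any positive integer m such that 2m + 9 is not prime; we check each in order.
For m = 1, 2 the conclusion holds.
m = 3: 2m + 9 = 15 = 3 × 5, composite.
Thus m = 3 disproves the claim, and no smaller m works.

m = 3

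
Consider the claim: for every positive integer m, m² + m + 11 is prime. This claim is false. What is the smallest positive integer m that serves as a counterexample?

m = 10

A counterexample is any positive integer m such that m² + m + 11 is not prime; we check each in order.
The first 9 eligible values, up to m = 9, all satisfy the conclusion.
m = 10: m² + m + 11 = 121 = 11 × 11, composite.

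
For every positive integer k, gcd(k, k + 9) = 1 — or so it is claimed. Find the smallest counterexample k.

k = 3

A counterexample is any positive integer k such that gcd(k, k + 9) > 1; we check each in order.
For k = 1, 2 the conclusion holds.
k = 3: gcd(3, 12) = 3.
Thus k = 3 disproves the claim, and no smaller k works.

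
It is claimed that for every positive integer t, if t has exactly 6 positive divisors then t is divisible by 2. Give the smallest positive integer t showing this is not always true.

t = 45

t = 12: τ(12) = 6; 12 mod 2 = 0.
t = 18: τ(18) = 6; 18 mod 2 = 0.
t = 20: τ(20) = 6; 20 mod 2 = 0.
t = 28: τ(28) = 6; 28 mod 2 = 0.
t = 32: τ(32) = 6; 32 mod 2 = 0.
t = 44: τ(44) = 6; 44 mod 2 = 0.
t = 45: τ(45) = 6; 45 mod 2 = 1.
Thus t = 45 disproves the claim, and no smaller t works.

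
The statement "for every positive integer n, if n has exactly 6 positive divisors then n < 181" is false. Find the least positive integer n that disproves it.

n = 188

For n = 12, 18, 20, 28, …, 171, 172, 175 the conclusion holds.
n = 188: τ(188) = 6; 188 ≥ 181.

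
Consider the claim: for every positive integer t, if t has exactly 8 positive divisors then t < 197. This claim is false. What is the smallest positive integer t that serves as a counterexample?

For t = 24, 30, 40, 42, …, 189, 190, 195 the conclusion holds.
t = 222: τ(222) = 8; 222 ≥ 197.

t = 222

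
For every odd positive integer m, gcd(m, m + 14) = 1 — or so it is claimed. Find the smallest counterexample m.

m = 7

A counterexample is any odd positive integer m such that gcd(m, m + 14) > 1; we check each in order.
For m = 1, 3, 5 the conclusion holds.
m = 7: gcd(7, 21) = 7.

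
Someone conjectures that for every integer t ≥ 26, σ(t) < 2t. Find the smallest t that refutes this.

t = 28

A counterexample is any integer t ≥ 26 such that the claim fails; we check each in order.
t = 26: σ(26) = 42; 42 < 52.
t = 27: σ(27) = 40; 40 < 54.
t = 28: σ(28) = 56; 56 ≥ 56.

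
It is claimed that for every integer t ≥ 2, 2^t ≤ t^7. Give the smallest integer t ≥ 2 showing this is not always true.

t = 37

We need the least integer t ≥ 2 for which 2^t > t^7.
For t = 2, 3, 4, 5, …, 34, 35, 36 the conclusion holds.
t = 37: 2^t = 137438953472 and t^7 = 94931877133, so 137438953472 > 94931877133.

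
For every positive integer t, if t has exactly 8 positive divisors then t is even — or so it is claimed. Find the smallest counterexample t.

t = 105

A counterexample is any positive integer t such that t has exactly 8 positive divisors but t is odd; we check each in order.
For t = 24, 30, 40, 42, …, 88, 102, 104 the conclusion holds.
t = 105: divisors of 105: 1, 3, 5, 7, 15, 21, 35, 105; 105 is odd.
So t = 105 is the smallest counterexample.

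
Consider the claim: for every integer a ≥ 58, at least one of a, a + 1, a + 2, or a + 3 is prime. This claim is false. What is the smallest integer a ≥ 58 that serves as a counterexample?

a = 62

We need the least integer a ≥ 58 for which a, a + 1, a + 2, a + 3 are all composite.
For a = 58, 59, 60, 61 the conclusion holds.
a = 62: 62 = 2 × 31; 63 = 3 × 21; 64 = 2 × 32; 65 = 5 × 13 — all composite.
So a = 62 is the smallest counterexample.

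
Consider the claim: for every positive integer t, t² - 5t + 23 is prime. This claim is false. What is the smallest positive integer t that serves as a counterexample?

t = 19

The first 18 eligible values, up to t = 18, all satisfy the conclusion.
t = 19: t² - 5t + 23 = 289 = 17 × 17, composite.
Hence t = 19 is a counterexample.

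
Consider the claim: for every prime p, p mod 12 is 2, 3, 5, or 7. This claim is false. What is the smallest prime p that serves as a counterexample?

p = 11

Check each prime p in order until the claim fails.
The first 4 eligible values, up to p = 7, all satisfy the conclusion.
p = 11: 11 mod 12 = 11 — not in {2, 3, 5, 7}.
Hence p = 11 is a counterexample.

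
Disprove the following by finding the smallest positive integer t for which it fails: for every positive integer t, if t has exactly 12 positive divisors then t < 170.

We need the least positive integer t for which t has exactly 12 positive divisors but the claim fails.
For t = 60, 72, 84, 90, …, 150, 156, 160 the conclusion holds.
t = 198: τ(198) = 12; 198 ≥ 170.
Hence t = 198 is a counterexample.

t = 198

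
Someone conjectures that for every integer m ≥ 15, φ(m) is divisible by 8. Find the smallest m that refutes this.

m = 18

A counterexample is any integer m ≥ 15 such that φ(m) is not divisible by 8; we check each in order.
For m = 15, 16, 17 the conclusion holds.
m = 18: φ(18) = 6; 6 mod 8 = 6.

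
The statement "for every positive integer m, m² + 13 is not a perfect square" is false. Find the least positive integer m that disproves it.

m = 6

The first 5 eligible values, up to m = 5, all satisfy the conclusion.
m = 6: 6² + 13 = 49 = 7², a perfect square.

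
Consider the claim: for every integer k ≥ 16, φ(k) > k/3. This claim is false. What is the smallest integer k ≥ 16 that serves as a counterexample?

k = 18

Check each integer k ≥ 16 in order until the claim fails.
For k = 16, 17 the conclusion holds.
k = 18: φ(18) = 6 and 18/3 = 6, so φ(18) ≤ 18/3.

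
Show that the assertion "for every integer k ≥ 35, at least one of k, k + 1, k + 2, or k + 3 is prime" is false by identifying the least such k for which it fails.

For k = 35, 36, 37, 38, …, 45, 46, 47 the conclusion holds.
k = 48: 48 = 2 × 24; 49 = 7 × 7; 50 = 2 × 25; 51 = 3 × 17 — all composite.

k = 48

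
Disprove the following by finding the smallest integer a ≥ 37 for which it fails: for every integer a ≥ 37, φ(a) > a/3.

A counterexample is any integer a ≥ 37 such that the claim fails; we check each in order.
a = 37: φ(37) = 36 and 37/3 = 37/3, so φ(37) > 37/3.
a = 38: φ(38) = 18 and 38/3 = 38/3, so φ(38) > 38/3.
a = 39: φ(39) = 24 and 39/3 = 13, so φ(39) > 39/3.
a = 40: φ(40) = 16 and 40/3 = 40/3, so φ(40) > 40/3.
a = 41: φ(41) = 40 and 41/3 = 41/3, so φ(41) > 41/3.
a = 42: φ(42) = 12 and 42/3 = 14, so φ(42) ≤ 42/3.

a = 42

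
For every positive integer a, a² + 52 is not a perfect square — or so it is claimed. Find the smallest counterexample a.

A counterexample is any positive integer a such that a² + 52 is a perfect square; we check each in order.
The first 11 eligible values, up to a = 11, all satisfy the conclusion.
a = 12: 12² + 52 = 196 = 14², a perfect square.
Hence a = 12 is a counterexample.

a = 12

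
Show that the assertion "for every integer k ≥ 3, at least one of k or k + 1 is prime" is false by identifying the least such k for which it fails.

We need the least integer k ≥ 3 for which k, k + 1 are both composite.
k = 3: 3 is prime.
k = 4: 5 is prime.
k = 5: 5 is prime.
k = 6: 7 is prime.
k = 7: 7 is prime.
k = 8: 8 = 2 × 4; 9 = 3 × 3 — both composite.
Thus k = 8 disproves the claim, and no smaller k works.

k = 8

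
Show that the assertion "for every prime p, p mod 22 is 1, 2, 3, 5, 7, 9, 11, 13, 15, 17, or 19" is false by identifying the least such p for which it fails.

Check each prime p in order until the claim fails.
The first 13 eligible values, up to p = 41, all satisfy the conclusion.
p = 43: 43 mod 22 = 21 — not in {1, 2, 3, 5, 7, 9, 11, 13, 15, 17, 19}.

p = 43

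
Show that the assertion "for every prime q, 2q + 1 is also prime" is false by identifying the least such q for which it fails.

q = 7

For q = 2, 3, 5 the conclusion holds.
q = 7: 2q + 1 = 15 = 3 × 5, not prime.
So q = 7 is the smallest counterexample.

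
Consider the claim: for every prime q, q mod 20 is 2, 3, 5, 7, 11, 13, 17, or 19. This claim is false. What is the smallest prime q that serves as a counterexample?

For q = 2, 3, 5, 7, 11, 13, 17, 19, 23 the conclusion holds.
q = 29: 29 mod 20 = 9 — not in {2, 3, 5, 7, 11, 13, 17, 19}.

q = 29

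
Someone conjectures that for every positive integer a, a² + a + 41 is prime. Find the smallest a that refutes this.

Check each positive integer a in order until a² + a + 41 is not prime.
The first 39 eligible values, up to a = 39, all satisfy the conclusion.
a = 40: a² + a + 41 = 1681 = 41 × 41, composite.

a = 40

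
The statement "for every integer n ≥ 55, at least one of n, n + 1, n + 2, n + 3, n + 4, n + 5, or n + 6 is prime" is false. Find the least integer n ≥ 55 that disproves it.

A counterexample is any integer n ≥ 55 such that n, n + 1, n + 2, n + 3, n + 4, n + 5, n + 6 are all composite; we check each in order.
The first 35 eligible values, up to n = 89, all satisfy the conclusion.
n = 90: 90 = 2 × 45; 91 = 7 × 13; 92 = 2 × 46; 93 = 3 × 31; 94 = 2 × 47; 95 = 5 × 19; 96 = 2 × 48 — all composite.
Thus n = 90 disproves the claim, and no smaller n works.

n = 90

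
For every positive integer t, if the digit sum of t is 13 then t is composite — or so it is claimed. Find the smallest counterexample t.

We need the least positive integer t for which the digit sum of t is 13 but t is prime.
t = 49: digit sum 13; 49 is composite.
t = 58: digit sum 13; 58 is composite.
t = 67: digit sum 13; 67 is prime, not composite.
Thus t = 67 disproves the claim, and no smaller t works.

t = 67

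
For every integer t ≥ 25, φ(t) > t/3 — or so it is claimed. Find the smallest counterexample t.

t = 30

Check each integer t ≥ 25 in order until the claim fails.
t = 25: φ(25) = 20 and 25/3 = 25/3, so φ(25) > 25/3.
t = 26: φ(26) = 12 and 26/3 = 26/3, so φ(26) > 26/3.
t = 27: φ(27) = 18 and 27/3 = 9, so φ(27) > 27/3.
t = 28: φ(28) = 12 and 28/3 = 28/3, so φ(28) > 28/3.
t = 29: φ(29) = 28 and 29/3 = 29/3, so φ(29) > 29/3.
t = 30: φ(30) = 8 and 30/3 = 10, so φ(30) ≤ 30/3.
So t = 30 is the smallest counterexample.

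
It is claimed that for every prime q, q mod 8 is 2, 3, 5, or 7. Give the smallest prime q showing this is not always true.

q = 17

We need the least prime q for which the claim fails.
For q = 2, 3, 5, 7, 11, 13 the conclusion holds.
q = 17: 17 mod 8 = 1 — not in {2, 3, 5, 7}.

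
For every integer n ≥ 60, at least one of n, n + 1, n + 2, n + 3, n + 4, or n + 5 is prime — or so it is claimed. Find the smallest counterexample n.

We need the least integer n ≥ 60 for which n, n + 1, n + 2, n + 3, n + 4, n + 5 are all composite.
For n = 60, 61, 62, 63, …, 87, 88, 89 the conclusion holds.
n = 90: 90 = 2 × 45; 91 = 7 × 13; 92 = 2 × 46; 93 = 3 × 31; 94 = 2 × 47; 95 = 5 × 19 — all composite.
So n = 90 is the smallest counterexample.

n = 90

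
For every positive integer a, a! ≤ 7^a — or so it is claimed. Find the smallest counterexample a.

a = 17

The first 16 eligible values, up to a = 16, all satisfy the conclusion.
a = 17: a! = 355687428096000 and 7^a = 232630513987207, so 355687428096000 > 232630513987207.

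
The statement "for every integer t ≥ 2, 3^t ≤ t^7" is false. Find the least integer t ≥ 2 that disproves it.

t = 19

We need the least integer t ≥ 2 for which 3^t > t^7.
For t = 2, 3, 4, 5, …, 16, 17, 18 the conclusion holds.
t = 19: 3^t = 1162261467 and t^7 = 893871739, so 1162261467 > 893871739.
Thus t = 19 disproves the claim, and no smaller t works.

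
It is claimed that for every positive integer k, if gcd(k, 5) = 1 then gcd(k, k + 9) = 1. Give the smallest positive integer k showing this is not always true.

k = 3

A counterexample is any positive integer k such that gcd(k, 5) = 1 but gcd(k, k + 9) > 1; we check each in order.
For k = 1, 2 the conclusion holds.
k = 3: gcd(3, 12) = 3.
Hence k = 3 is a counterexample.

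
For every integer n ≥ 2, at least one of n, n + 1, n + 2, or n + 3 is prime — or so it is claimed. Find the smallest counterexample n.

A counterexample is any integer n ≥ 2 such that n, n + 1, n + 2, n + 3 are all composite; we check each in order.
For n = 2, 3, 4, 5, …, 21, 22, 23 the conclusion holds.
n = 24: 24 = 2 × 12; 25 = 5 × 5; 26 = 2 × 13; 27 = 3 × 9 — all composite.
Hence n = 24 is a counterexample.

n = 24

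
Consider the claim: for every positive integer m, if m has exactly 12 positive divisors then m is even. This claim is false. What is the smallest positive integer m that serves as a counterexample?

m = 315

Check each positive integer m in order until m has exactly 12 positive divisors but m is odd.
The first 24 eligible values, up to m = 308, all satisfy the conclusion.
m = 315: divisors of 315: 12 divisors; 315 is odd.
Hence m = 315 is a counterexample.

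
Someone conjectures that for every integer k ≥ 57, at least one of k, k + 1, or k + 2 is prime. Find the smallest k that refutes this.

k = 62

k = 57: 59 is prime.
k = 58: 59 is prime.
k = 59: 59 is prime.
k = 60: 61 is prime.
k = 61: 61 is prime.
k = 62: 62 = 2 × 31; 63 = 3 × 21; 64 = 2 × 32 — all composite.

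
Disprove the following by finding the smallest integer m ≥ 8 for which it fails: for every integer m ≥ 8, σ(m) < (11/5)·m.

m = 12

We need the least integer m ≥ 8 for which the claim fails.
m = 8: σ(8) = 15; 15 < 88/5.
m = 9: σ(9) = 13; 13 < 99/5.
m = 10: σ(10) = 18; 18 < 22.
m = 11: σ(11) = 12; 12 < 121/5.
m = 12: σ(12) = 28; 28 ≥ 132/5.
Thus m = 12 disproves the claim, and no smaller m works.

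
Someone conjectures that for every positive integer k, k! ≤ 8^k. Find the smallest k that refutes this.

k = 20

Check each positive integer k in order until k! > 8^k.
The first 19 eligible values, up to k = 19, all satisfy the conclusion.
k = 20: k! = 2432902008176640000 and 8^k = 1152921504606846976, so 2432902008176640000 > 1152921504606846976.
So k = 20 is the smallest counterexample.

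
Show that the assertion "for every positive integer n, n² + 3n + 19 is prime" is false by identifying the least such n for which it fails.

n = 15

Check each positive integer n in order until n² + 3n + 19 is not prime.
For n = 1, 2, 3, 4, …, 12, 13, 14 the conclusion holds.
n = 15: n² + 3n + 19 = 289 = 17 × 17, composite.
So n = 15 is the smallest counterexample.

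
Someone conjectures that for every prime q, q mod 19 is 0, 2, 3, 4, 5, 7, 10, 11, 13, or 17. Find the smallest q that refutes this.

We need the least prime q for which the claim fails.
For q = 2, 3, 5, 7, 11, 13, 17, 19, 23, 29 the conclusion holds.
q = 31: 31 mod 19 = 12 — not in {0, 2, 3, 4, 5, 7, 10, 11, 13, 17}.

q = 31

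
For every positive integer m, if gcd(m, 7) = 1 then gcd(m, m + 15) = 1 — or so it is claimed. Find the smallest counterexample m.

A counterexample is any positive integer m such that gcd(m, 7) = 1 but gcd(m, m + 15) > 1; we check each in order.
m = 1: gcd(1, 16) = 1.
m = 2: gcd(2, 17) = 1.
m = 3: gcd(3, 18) = 3.

m = 3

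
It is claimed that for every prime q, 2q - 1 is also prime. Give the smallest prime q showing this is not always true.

For q = 2, 3 the conclusion holds.
q = 5: 2q - 1 = 9 = 3 × 3, not prime.

q = 5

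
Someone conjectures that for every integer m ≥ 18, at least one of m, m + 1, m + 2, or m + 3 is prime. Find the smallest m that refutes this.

m = 24

We need the least integer m ≥ 18 for which m, m + 1, m + 2, m + 3 are all composite.
For m = 18, 19, 20, 21, 22, 23 the conclusion holds.
m = 24: 24 = 2 × 12; 25 = 5 × 5; 26 = 2 × 13; 27 = 3 × 9 — all composite.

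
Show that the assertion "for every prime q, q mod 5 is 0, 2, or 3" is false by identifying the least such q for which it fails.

q = 11

For q = 2, 3, 5, 7 the conclusion holds.
q = 11: 11 mod 5 = 1 — not in {0, 2, 3}.
Hence q = 11 is a counterexample.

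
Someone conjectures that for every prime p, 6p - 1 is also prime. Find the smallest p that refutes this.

We need the least prime p for which 6p - 1 is not prime.
p = 2: 6p - 1 = 11, prime.
p = 3: 6p - 1 = 17, prime.
p = 5: 6p - 1 = 29, prime.
p = 7: 6p - 1 = 41, prime.
p = 11: 6p - 1 = 65 = 5 × 13, not prime.
So p = 11 is the smallest counterexample.

p = 11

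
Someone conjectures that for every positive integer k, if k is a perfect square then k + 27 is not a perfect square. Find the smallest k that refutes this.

k = 9

For k = 1, 4 the conclusion holds.
k = 9: 9 = 3² and 9 + 27 = 36 = 6².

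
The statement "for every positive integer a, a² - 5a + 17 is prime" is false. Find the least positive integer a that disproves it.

a = 13

For a = 1, 2, 3, 4, …, 10, 11, 12 the conclusion holds.
a = 13: a² - 5a + 17 = 121 = 11 × 11, composite.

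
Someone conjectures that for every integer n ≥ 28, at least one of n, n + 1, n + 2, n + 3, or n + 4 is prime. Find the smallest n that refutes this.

n = 28: 29 is prime.
n = 29: 29 is prime.
n = 30: 31 is prime.
n = 31: 31 is prime.
n = 32: 32 = 2 × 16; 33 = 3 × 11; 34 = 2 × 17; 35 = 5 × 7; 36 = 2 × 18 — all composite.

n = 32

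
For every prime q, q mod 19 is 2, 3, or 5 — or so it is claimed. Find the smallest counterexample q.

q = 7

A counterexample is any prime q such that the claim fails; we check each in order.
For q = 2, 3, 5 the conclusion holds.
q = 7: 7 mod 19 = 7 — not in {2, 3, 5}.
So q = 7 is the smallest counterexample.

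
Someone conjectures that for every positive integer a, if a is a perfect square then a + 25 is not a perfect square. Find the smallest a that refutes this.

a = 144

We need the least positive integer a for which a is a perfect square but a + 25 is a perfect square.
For a = 1, 4, 9, 16, …, 81, 100, 121 the conclusion holds.
a = 144: 144 = 12² and 144 + 25 = 169 = 13².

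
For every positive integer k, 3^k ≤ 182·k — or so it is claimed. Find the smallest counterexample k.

Check each positive integer k in order until 3^k > 182·k.
The first 6 eligible values, up to k = 6, all satisfy the conclusion.
k = 7: 3^k = 2187 and 182·k = 1274, so 2187 > 1274.

k = 7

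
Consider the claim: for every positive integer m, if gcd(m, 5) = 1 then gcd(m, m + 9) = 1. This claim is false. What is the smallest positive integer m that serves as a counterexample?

A counterexample is any positive integer m such that gcd(m, 5) = 1 but gcd(m, m + 9) > 1; we check each in order.
For m = 1, 2 the conclusion holds.
m = 3: gcd(3, 12) = 3.
Hence m = 3 is a counterexample.

m = 3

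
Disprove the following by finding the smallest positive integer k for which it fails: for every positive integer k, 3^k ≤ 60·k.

A counterexample is any positive integer k such that 3^k > 60·k; we check each in order.
For k = 1, 2, 3, 4, 5 the conclusion holds.
k = 6: 3^k = 729 and 60·k = 360, so 729 > 360.

k = 6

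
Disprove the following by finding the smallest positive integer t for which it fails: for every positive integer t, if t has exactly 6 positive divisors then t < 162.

t = 164

Check each positive integer t in order until t has exactly 6 positive divisors but the claim fails.
The first 22 eligible values, up to t = 153, all satisfy the conclusion.
t = 164: τ(164) = 6; 164 ≥ 162.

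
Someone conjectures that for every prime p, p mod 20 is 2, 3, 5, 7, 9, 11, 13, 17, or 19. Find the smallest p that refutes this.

We need the least prime p for which the claim fails.
For p = 2, 3, 5, 7, …, 29, 31, 37 the conclusion holds.
p = 41: 41 mod 20 = 1 — not in {2, 3, 5, 7, 9, 11, 13, 17, 19}.

p = 41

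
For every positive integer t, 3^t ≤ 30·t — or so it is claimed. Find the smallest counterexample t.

t = 5

The first 4 eligible values, up to t = 4, all satisfy the conclusion.
t = 5: 3^t = 243 and 30·t = 150, so 243 > 150.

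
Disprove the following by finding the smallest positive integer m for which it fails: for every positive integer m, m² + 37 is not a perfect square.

For m = 1, 2, 3, 4, …, 15, 16, 17 the conclusion holds.
m = 18: 18² + 37 = 361 = 19², a perfect square.
Thus m = 18 disproves the claim, and no smaller m works.

m = 18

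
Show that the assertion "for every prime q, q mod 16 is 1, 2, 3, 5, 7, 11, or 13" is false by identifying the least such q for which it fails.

q = 31

The first 10 eligible values, up to q = 29, all satisfy the conclusion.
q = 31: 31 mod 16 = 15 — not in {1, 2, 3, 5, 7, 11, 13}.
Hence q = 31 is a counterexample.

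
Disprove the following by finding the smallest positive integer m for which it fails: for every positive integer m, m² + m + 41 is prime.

A counterexample is any positive integer m such that m² + m + 41 is not prime; we check each in order.
For m = 1, 2, 3, 4, …, 37, 38, 39 the conclusion holds.
m = 40: m² + m + 41 = 1681 = 41 × 41, composite.

m = 40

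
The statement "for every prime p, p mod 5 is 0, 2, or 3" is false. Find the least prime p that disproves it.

p = 11

A counterexample is any prime p such that the claim fails; we check each in order.
The first 4 eligible values, up to p = 7, all satisfy the conclusion.
p = 11: 11 mod 5 = 1 — not in {0, 2, 3}.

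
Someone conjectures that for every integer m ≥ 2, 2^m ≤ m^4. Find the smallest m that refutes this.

m = 17

We need the least integer m ≥ 2 for which 2^m > m^4.
The first 15 eligible values, up to m = 16, all satisfy the conclusion.
m = 17: 2^m = 131072 and m^4 = 83521, so 131072 > 83521.
Hence m = 17 is a counterexample.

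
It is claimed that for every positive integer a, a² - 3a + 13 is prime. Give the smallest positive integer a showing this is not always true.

A counterexample is any positive integer a such that a² - 3a + 13 is not prime; we check each in order.
The first 11 eligible values, up to a = 11, all satisfy the conclusion.
a = 12: a² - 3a + 13 = 121 = 11 × 11, composite.

a = 12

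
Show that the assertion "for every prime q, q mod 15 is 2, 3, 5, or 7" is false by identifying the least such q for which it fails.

We need the least prime q for which the claim fails.
The first 4 eligible values, up to q = 7, all satisfy the conclusion.
q = 11: 11 mod 15 = 11 — not in {2, 3, 5, 7}.

q = 11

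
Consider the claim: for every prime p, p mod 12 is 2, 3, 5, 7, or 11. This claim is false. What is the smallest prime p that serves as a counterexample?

We need the least prime p for which the claim fails.
p = 2: 2 mod 12 = 2.
p = 3: 3 mod 12 = 3.
p = 5: 5 mod 12 = 5.
p = 7: 7 mod 12 = 7.
p = 11: 11 mod 12 = 11.
p = 13: 13 mod 12 = 1 — not in {2, 3, 5, 7, 11}.

p = 13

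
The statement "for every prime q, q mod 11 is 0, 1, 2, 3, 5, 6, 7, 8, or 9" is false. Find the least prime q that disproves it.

q = 37

For q = 2, 3, 5, 7, …, 23, 29, 31 the conclusion holds.
q = 37: 37 mod 11 = 4 — not in {0, 1, 2, 3, 5, 6, 7, 8, 9}.
So q = 37 is the smallest counterexample.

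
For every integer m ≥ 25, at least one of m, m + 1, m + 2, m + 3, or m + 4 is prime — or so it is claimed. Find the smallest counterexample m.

m = 32

A counterexample is any integer m ≥ 25 such that m, m + 1, m + 2, m + 3, m + 4 are all composite; we check each in order.
For m = 25, 26, 27, 28, 29, 30, 31 the conclusion holds.
m = 32: 32 = 2 × 16; 33 = 3 × 11; 34 = 2 × 17; 35 = 5 × 7; 36 = 2 × 18 — all composite.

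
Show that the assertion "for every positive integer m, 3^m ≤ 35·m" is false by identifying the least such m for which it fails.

A counterexample is any positive integer m such that 3^m > 35·m; we check each in order.
For m = 1, 2, 3, 4 the conclusion holds.
m = 5: 3^m = 243 and 35·m = 175, so 243 > 175.

m = 5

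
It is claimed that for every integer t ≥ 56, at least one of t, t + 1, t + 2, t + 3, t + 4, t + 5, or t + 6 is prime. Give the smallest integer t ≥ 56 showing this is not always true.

A counterexample is any integer t ≥ 56 such that t, t + 1, t + 2, t + 3, t + 4, t + 5, t + 6 are all composite; we check each in order.
For t = 56, 57, 58, 59, …, 87, 88, 89 the conclusion holds.
t = 90: 90 = 2 × 45; 91 = 7 × 13; 92 = 2 × 46; 93 = 3 × 31; 94 = 2 × 47; 95 = 5 × 19; 96 = 2 × 48 — all composite.
Thus t = 90 disproves the claim, and no smaller t works.

t = 90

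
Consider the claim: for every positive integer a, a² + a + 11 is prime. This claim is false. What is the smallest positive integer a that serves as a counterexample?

We need the least positive integer a for which a² + a + 11 is not prime.
The first 9 eligible values, up to a = 9, all satisfy the conclusion.
a = 10: a² + a + 11 = 121 = 11 × 11, composite.
Thus a = 10 disproves the claim, and no smaller a works.

a = 10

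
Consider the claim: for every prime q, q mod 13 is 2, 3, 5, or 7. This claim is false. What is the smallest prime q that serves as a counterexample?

q = 11

We need the least prime q for which the claim fails.
For q = 2, 3, 5, 7 the conclusion holds.
q = 11: 11 mod 13 = 11 — not in {2, 3, 5, 7}.
Hence q = 11 is a counterexample.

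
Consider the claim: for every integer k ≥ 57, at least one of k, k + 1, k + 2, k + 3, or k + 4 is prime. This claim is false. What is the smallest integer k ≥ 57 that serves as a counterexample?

k = 62

The first 5 eligible values, up to k = 61, all satisfy the conclusion.
k = 62: 62 = 2 × 31; 63 = 3 × 21; 64 = 2 × 32; 65 = 5 × 13; 66 = 2 × 33 — all composite.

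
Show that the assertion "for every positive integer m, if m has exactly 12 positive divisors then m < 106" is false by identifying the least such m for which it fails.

m = 108

Check each positive integer m in order until m has exactly 12 positive divisors but the claim fails.
m = 60: τ(60) = 12; 60 < 106.
m = 72: τ(72) = 12; 72 < 106.
m = 84: τ(84) = 12; 84 < 106.
m = 90: τ(90) = 12; 90 < 106.
m = 96: τ(96) = 12; 96 < 106.
m = 108: τ(108) = 12; 108 ≥ 106.
Hence m = 108 is a counterexample.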